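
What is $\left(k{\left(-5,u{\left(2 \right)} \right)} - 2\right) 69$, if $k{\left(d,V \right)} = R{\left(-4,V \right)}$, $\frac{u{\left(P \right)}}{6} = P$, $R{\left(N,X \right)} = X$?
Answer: $690$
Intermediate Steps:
$u{\left(P \right)} = 6 P$
$k{\left(d,V \right)} = V$
$\left(k{\left(-5,u{\left(2 \right)} \right)} - 2\right) 69 = \left(6 \cdot 2 - 2\right) 69 = \left(12 - 2\right) 69 = 10 \cdot 69 = 690$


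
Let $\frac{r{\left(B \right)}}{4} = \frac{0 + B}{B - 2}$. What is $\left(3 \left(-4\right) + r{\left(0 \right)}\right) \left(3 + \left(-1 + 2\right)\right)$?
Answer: $-48$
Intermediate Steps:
$r{\left(B \right)} = \frac{4 B}{-2 + B}$ ($r{\left(B \right)} = 4 \frac{0 + B}{B - 2} = 4 \frac{B}{-2 + B} = \frac{4 B}{-2 + B}$)
$\left(3 \left(-4\right) + r{\left(0 \right)}\right) \left(3 + \left(-1 + 2\right)\right) = \left(3 \left(-4\right) + 4 \cdot 0 \frac{1}{-2 + 0}\right) \left(3 + \left(-1 + 2\right)\right) = \left(-12 + 4 \cdot 0 \frac{1}{-2}\right) \left(3 + 1\right) = \left(-12 + 4 \cdot 0 \left(- \frac{1}{2}\right)\right) 4 = \left(-12 + 0\right) 4 = \left(-12\right) 4 = -48$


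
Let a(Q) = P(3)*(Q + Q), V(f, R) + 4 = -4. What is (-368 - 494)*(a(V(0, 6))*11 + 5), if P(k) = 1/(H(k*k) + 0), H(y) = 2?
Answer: 71546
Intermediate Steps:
V(f, R) = -8 (V(f, R) = -4 - 4 = -8)
P(k) = 1/2 (P(k) = 1/(2 + 0) = 1/2)
a(Q) = Q (a(Q) = (Q + Q)/2 = (2*Q)/2 = Q)
(-368 - 494)*(a(V(0, 6))*11 + 5) = (-368 - 494)*(-8*11 + 5) = -862*(-88 + 5) = -862*(-83) = 71546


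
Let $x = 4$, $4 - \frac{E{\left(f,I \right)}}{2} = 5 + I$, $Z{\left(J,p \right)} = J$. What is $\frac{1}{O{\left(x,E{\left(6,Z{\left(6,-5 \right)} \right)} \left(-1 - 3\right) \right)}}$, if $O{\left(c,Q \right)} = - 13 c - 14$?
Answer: $- \frac{1}{66} \approx -0.015152$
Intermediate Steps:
$E{\left(f,I \right)} = -2 - 2 I$ ($E{\left(f,I \right)} = 8 - 2 \left(5 + I\right) = 8 - \left(10 + 2 I\right) = -2 - 2 I$)
$O{\left(c,Q \right)} = -14 - 13 c$
$\frac{1}{O{\left(x,E{\left(6,Z{\left(6,-5 \right)} \right)} \left(-1 - 3\right) \right)}} = \frac{1}{-14 - 52} = \frac{1}{-66} = - \frac{1}{66}$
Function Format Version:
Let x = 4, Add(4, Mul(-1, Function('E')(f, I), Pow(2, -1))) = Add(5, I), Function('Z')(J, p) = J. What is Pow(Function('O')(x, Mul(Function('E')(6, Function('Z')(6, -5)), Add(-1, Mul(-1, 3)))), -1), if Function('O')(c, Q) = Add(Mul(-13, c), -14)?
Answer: Rational(-1, 66) ≈ -0.015152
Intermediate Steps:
Function('E')(f, I) = Add(-2, Mul(-2, I)) (Function('E')(f, I) = Add(8, Mul(-2, Add(5, I))) = Add(8, Add(-10, Mul(-2, I))) = Add(-2, Mul(-2, I)))
Function('O')(c, Q) = Add(-14, Mul(-13, c))
Pow(Function('O')(x, Mul(Function('E')(6, Function('Z')(6, -5)), Add(-1, Mul(-1, 3)))), -1) = Pow(Add(-14, Mul(-13, 4)), -1) = Pow(Add(-14, -52), -1) = Pow(-66, -1) = Rational(-1, 66)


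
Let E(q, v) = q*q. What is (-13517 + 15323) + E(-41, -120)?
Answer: 3487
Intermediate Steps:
E(q, v) = q²
(-13517 + 15323) + E(-41, -120) = (-13517 + 15323) + (-41)² = 1806 + 1681 = 3487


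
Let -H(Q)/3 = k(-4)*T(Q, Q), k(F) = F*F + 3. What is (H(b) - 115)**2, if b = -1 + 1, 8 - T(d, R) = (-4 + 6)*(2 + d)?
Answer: 117649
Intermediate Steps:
T(d, R) = 4 - 2*d (T(d, R) = 8 - (-4 + 6)*(2 + d) = 8 - 2*(2 + d) = 8 - (4 + 2*d) = 8 + (-4 - 2*d) = 4 - 2*d)
k(F) = 3 + F**2 (k(F) = F**2 + 3 = 3 + F**2)
b = 0
H(Q) = -228 + 114*Q (H(Q) = -3*(3 + (-4)**2)*(4 - 2*Q) = -3*(3 + 16)*(4 - 2*Q) = -57*(4 - 2*Q) = -3*(76 - 38*Q) = -228 + 114*Q)
(H(b) - 115)**2 = ((-228 + 114*0) - 115)**2 = ((-228 + 0) - 115)**2 = (-228 - 115)**2 = (-343)**2 = 117649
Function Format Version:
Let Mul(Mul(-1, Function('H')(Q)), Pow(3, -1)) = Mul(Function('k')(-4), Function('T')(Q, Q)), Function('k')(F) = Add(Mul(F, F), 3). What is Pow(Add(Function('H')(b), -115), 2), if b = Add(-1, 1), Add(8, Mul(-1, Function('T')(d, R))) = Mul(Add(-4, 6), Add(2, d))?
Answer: 117649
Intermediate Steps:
Function('T')(d, R) = Add(4, Mul(-2, d)) (Function('T')(d, R) = Add(8, Mul(-1, Mul(Add(-4, 6), Add(2, d)))) = Add(8, Mul(-1, Mul(2, Add(2, d)))) = Add(8, Mul(-1, Add(4, Mul(2, d)))) = Add(8, Add(-4, Mul(-2, d))) = Add(4, Mul(-2, d)))
Function('k')(F) = Add(3, Pow(F, 2)) (Function('k')(F) = Add(Pow(F, 2), 3) = Add(3, Pow(F, 2)))
b = 0
Function('H')(Q) = Add(-228, Mul(114, Q)) (Function('H')(Q) = Mul(-3, Mul(Add(3, Pow(-4, 2)), Add(4, Mul(-2, Q)))) = Mul(-3, Mul(Add(3, 16), Add(4, Mul(-2, Q)))) = Mul(-3, Mul(19, Add(4, Mul(-2, Q)))) = Mul(-3, Add(76, Mul(-38, Q))) = Add(-228, Mul(114, Q)))
Pow(Add(Function('H')(b), -115), 2) = Pow(Add(Add(-228, Mul(114, 0)), -115), 2) = Pow(Add(Add(-228, 0), -115), 2) = Pow(Add(-228, -115), 2) = Pow(-343, 2) = 117649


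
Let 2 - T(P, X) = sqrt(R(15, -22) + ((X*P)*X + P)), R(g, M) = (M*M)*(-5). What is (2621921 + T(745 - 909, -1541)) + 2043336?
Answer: 4665259 - 18*I*sqrt(1202007) ≈ 4.6653e+6 - 19735.0*I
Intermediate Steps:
R(g, M) = -5*M**2 (R(g, M) = M**2*(-5) = -5*M**2)
T(P, X) = 2 - sqrt(-2420 + P + P*X**2) (T(P, X) = 2 - sqrt(-5*(-22)**2 + ((X*P)*X + P)) = 2 - sqrt(-5*484 + ((P*X)*X + P)) = 2 - sqrt(-2420 + (P*X**2 + P)) = 2 - sqrt(-2420 + (P + P*X**2)) = 2 - sqrt(-2420 + P + P*X**2))
(2621921 + T(745 - 909, -1541)) + 2043336 = (2621921 + (2 - sqrt(-2420 + (745 - 909) + (745 - 909)*(-1541)**2))) + 2043336 = (2621921 + (2 - sqrt(-2420 - 164 - 164*2374681))) + 2043336 = (2621921 + (2 - sqrt(-2420 - 164 - 389447684))) + 2043336 = (2621921 + (2 - sqrt(-389450268))) + 2043336 = (2621921 + (2 - 18*I*sqrt(1202007))) + 2043336 = (2621923 - 18*I*sqrt(1202007)) + 2043336 = 4665259 - 18*I*sqrt(1202007)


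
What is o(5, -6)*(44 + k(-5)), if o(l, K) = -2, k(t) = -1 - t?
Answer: -96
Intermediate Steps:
o(5, -6)*(44 + k(-5)) = -2*(44 + (-1 - 1*(-5))) = -2*(44 + (-1 + 5)) = -2*(44 + 4) = -2*48 = -96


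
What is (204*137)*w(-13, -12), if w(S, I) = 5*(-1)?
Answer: -139740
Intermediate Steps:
w(S, I) = -5
(204*137)*w(-13, -12) = (204*137)*(-5) = 27948*(-5) = -139740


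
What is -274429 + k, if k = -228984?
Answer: -503413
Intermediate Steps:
-274429 + k = -274429 - 228984 = -503413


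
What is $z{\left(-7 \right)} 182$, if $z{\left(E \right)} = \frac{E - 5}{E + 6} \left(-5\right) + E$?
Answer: $-12194$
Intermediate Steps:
$z{\left(E \right)} = E - \frac{5 \left(-5 + E\right)}{6 + E}$ ($z{\left(E \right)} = \frac{-5 + E}{6 + E} \left(-5\right) + E = - \frac{5 \left(-5 + E\right)}{6 + E} + E = E - \frac{5 \left(-5 + E\right)}{6 + E}$)
$z{\left(-7 \right)} 182 = \frac{25 - 7 + \left(-7\right)^{2}}{6 - 7} \cdot 182 = \frac{25 - 7 + 49}{-1} \cdot 182 = \left(-1\right) 67 \cdot 182 = \left(-67\right) 182 = -12194$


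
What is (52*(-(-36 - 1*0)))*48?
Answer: 89856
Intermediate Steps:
(52*(-(-36 - 1*0)))*48 = (52*(-(-36 + 0)))*48 = (52*(-1*(-36)))*48 = (52*36)*48 = 1872*48 = 89856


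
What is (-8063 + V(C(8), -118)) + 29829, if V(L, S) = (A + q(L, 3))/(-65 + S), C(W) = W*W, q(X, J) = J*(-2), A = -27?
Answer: 1327737/61 ≈ 21766.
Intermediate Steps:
q(X, J) = -2*J
C(W) = W²
V(L, S) = -33/(-65 + S) (V(L, S) = (-27 - 2*3)/(-65 + S) = (-27 - 6)/(-65 + S) = -33/(-65 + S))
(-8063 + V(C(8), -118)) + 29829 = (-8063 - 33/(-65 - 118)) + 29829 = (-8063 - 33/(-183)) + 29829 = (-8063 - 33*(-1/183)) + 29829 = (-8063 + 11/61) + 29829 = -491832/61 + 29829 = 1327737/61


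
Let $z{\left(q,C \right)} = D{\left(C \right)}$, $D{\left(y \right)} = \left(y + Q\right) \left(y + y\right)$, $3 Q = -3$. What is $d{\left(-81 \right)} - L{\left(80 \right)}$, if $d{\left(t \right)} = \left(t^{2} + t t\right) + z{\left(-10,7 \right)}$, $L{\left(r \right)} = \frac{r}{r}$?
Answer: $13205$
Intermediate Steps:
$Q = -1$ ($Q = \frac{1}{3} \left(-3\right) = -1$)
$D{\left(y \right)} = 2 y \left(-1 + y\right)$ ($D{\left(y \right)} = \left(y - 1\right) \left(y + y\right) = \left(-1 + y\right) 2 y = 2 y \left(-1 + y\right)$)
$z{\left(q,C \right)} = 2 C \left(-1 + C\right)$
$L{\left(r \right)} = 1$
$d{\left(t \right)} = 84 + 2 t^{2}$ ($d{\left(t \right)} = \left(t^{2} + t t\right) + 2 \cdot 7 \left(-1 + 7\right) = \left(t^{2} + t^{2}\right) + 2 \cdot 7 \cdot 6 = 2 t^{2} + 84 = 84 + 2 t^{2}$)
$d{\left(-81 \right)} - L{\left(80 \right)} = \left(84 + 2 \left(-81\right)^{2}\right) - 1 = \left(84 + 2 \cdot 6561\right) - 1 = \left(84 + 13122\right) - 1 = 13206 - 1 = 13205$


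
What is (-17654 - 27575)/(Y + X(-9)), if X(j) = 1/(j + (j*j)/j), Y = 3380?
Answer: -814122/60839 ≈ -13.382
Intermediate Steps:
X(j) = 1/(2*j) (X(j) = 1/(j + j²/j) = 1/(j + j) = 1/(2*j))
(-17654 - 27575)/(Y + X(-9)) = (-17654 - 27575)/(3380 + (½)/(-9)) = -45229/(3380 + (½)*(-⅑)) = -45229/(3380 - 1/18) = -45229/60839/18 = -45229*18/60839 = -814122/60839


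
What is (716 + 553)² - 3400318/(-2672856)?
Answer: 2152133230667/1336428 ≈ 1.6104e+6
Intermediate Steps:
(716 + 553)² - 3400318/(-2672856) = 1269² - 3400318*(-1/2672856) = 1610361 + 1700159/1336428 = 2152133230667/1336428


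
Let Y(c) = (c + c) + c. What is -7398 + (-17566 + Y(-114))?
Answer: -25306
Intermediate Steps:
Y(c) = 3*c (Y(c) = 2*c + c = 3*c)
-7398 + (-17566 + Y(-114)) = -7398 + (-17566 + 3*(-114)) = -7398 + (-17566 - 342) = -7398 - 17908 = -25306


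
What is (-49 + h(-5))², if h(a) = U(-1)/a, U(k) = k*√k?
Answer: (245 - I)²/25 ≈ 2401.0 - 19.6*I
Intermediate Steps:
U(k) = k^(3/2)
h(a) = -I/a (h(a) = (-1)^(3/2)/a = (-I)/a = -I/a)
(-49 + h(-5))² = (-49 - 1*I/(-5))² = (-49 - 1*I*(-⅕))² = (-49 + I/5)²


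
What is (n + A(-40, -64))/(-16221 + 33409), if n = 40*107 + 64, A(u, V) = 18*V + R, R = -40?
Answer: 788/4297 ≈ 0.18338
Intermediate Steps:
A(u, V) = -40 + 18*V (A(u, V) = 18*V - 40 = -40 + 18*V)
n = 4344 (n = 4280 + 64 = 4344)
(n + A(-40, -64))/(-16221 + 33409) = (4344 + (-40 + 18*(-64)))/(-16221 + 33409) = (4344 + (-40 - 1152))/17188 = (4344 - 1192)*(1/17188) = 3152*(1/17188) = 788/4297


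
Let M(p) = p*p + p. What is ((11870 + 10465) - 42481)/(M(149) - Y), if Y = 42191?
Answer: 20146/19841 ≈ 1.0154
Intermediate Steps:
M(p) = p + p² (M(p) = p² + p = p + p²)
((11870 + 10465) - 42481)/(M(149) - Y) = ((11870 + 10465) - 42481)/(149*(1 + 149) - 1*42191) = (22335 - 42481)/(149*150 - 42191) = -20146/(22350 - 42191) = -20146/(-19841) = -20146*(-1/19841) = 20146/19841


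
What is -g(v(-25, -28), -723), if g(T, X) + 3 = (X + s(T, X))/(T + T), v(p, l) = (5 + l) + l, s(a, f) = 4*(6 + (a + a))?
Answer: -267/34 ≈ -7.8529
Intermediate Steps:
s(a, f) = 24 + 8*a (s(a, f) = 4*(6 + 2*a) = 24 + 8*a)
v(p, l) = 5 + 2*l
g(T, X) = -3 + (24 + X + 8*T)/(2*T) (g(T, X) = -3 + (X + (24 + 8*T))/(T + T) = -3 + (24 + X + 8*T)/((2*T)) = -3 + (24 + X + 8*T)*(1/(2*T)) = -3 + (24 + X + 8*T)/(2*T))
-g(v(-25, -28), -723) = -(12 + (5 + 2*(-28)) + (½)*(-723))/(5 + 2*(-28)) = -(12 + (5 - 56) - 723/2)/(5 - 56) = -(12 - 51 - 723/2)/(-51) = -(-1)*(-801)/(51*2) = -1*267/34 = -267/34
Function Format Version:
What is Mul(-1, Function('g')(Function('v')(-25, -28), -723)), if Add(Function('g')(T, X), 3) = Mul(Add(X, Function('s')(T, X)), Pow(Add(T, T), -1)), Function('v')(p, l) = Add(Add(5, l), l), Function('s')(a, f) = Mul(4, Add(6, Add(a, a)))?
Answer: Rational(-267, 34) ≈ -7.8529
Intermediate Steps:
Function('s')(a, f) = Add(24, Mul(8, a)) (Function('s')(a, f) = Mul(4, Add(6, Mul(2, a))) = Add(24, Mul(8, a)))
Function('v')(p, l) = Add(5, Mul(2, l))
Function('g')(T, X) = Add(-3, Mul(Rational(1, 2), Pow(T, -1), Add(24, X, Mul(8, T)))) (Function('g')(T, X) = Add(-3, Mul(Add(X, Add(24, Mul(8, T))), Pow(Add(T, T), -1))) = Add(-3, Mul(Add(24, X, Mul(8, T)), Pow(Mul(2, T), -1))) = Add(-3, Mul(Add(24, X, Mul(8, T)), Mul(Rational(1, 2), Pow(T, -1)))) = Add(-3, Mul(Rational(1, 2), Pow(T, -1), Add(24, X, Mul(8, T)))))
Mul(-1, Function('g')(Function('v')(-25, -28), -723)) = Mul(-1, Mul(Pow(Add(5, Mul(2, -28)), -1), Add(12, Add(5, Mul(2, -28)), Mul(Rational(1, 2), -723)))) = Mul(-1, Mul(Pow(Add(5, -56), -1), Add(12, Add(5, -56), Rational(-723, 2)))) = Mul(-1, Mul(Pow(-51, -1), Add(12, -51, Rational(-723, 2)))) = Mul(-1, Mul(Rational(-1, 51), Rational(-801, 2))) = Mul(-1, Rational(267, 34)) = Rational(-267, 34)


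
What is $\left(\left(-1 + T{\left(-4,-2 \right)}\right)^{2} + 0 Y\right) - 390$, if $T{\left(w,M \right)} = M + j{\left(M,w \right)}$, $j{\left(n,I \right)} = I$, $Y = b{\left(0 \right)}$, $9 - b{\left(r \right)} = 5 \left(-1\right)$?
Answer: $-341$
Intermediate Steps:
$b{\left(r \right)} = 14$ ($b{\left(r \right)} = 9 - 5 \left(-1\right) = 9 - -5 = 9 + 5 = 14$)
$Y = 14$
$T{\left(w,M \right)} = M + w$
$\left(\left(-1 + T{\left(-4,-2 \right)}\right)^{2} + 0 Y\right) - 390 = \left(\left(-1 - 6\right)^{2} + 0 \cdot 14\right) - 390 = \left(\left(-1 - 6\right)^{2} + 0\right) - 390 = \left(\left(-7\right)^{2} + 0\right) - 390 = \left(49 + 0\right) - 390 = 49 - 390 = -341$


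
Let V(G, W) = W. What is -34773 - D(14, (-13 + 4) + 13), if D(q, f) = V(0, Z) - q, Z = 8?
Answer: -34767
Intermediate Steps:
D(q, f) = 8 - q
-34773 - D(14, (-13 + 4) + 13) = -34773 - (8 - 1*14) = -34773 - (8 - 14) = -34773 - 1*(-6) = -34773 + 6 = -34767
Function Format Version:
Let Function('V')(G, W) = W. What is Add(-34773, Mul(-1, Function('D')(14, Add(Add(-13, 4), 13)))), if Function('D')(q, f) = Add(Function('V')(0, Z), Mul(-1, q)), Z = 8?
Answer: -34767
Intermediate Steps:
Function('D')(q, f) = Add(8, Mul(-1, q))
Add(-34773, Mul(-1, Function('D')(14, Add(Add(-13, 4), 13)))) = Add(-34773, Mul(-1, Add(8, Mul(-1, 14)))) = Add(-34773, Mul(-1, Add(8, -14))) = Add(-34773, Mul(-1, -6)) = Add(-34773, 6) = -34767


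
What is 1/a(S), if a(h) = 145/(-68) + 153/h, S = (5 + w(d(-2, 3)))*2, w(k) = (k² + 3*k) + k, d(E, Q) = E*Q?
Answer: 68/161 ≈ 0.42236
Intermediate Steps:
w(k) = k² + 4*k
S = 34 (S = (5 + (-2*3)*(4 - 2*3))*2 = (5 - 6*(4 - 6))*2 = (5 - 6*(-2))*2 = (5 + 12)*2 = 17*2 = 34)
a(h) = -145/68 + 153/h (a(h) = 145*(-1/68) + 153/h = -145/68 + 153/h)
1/a(S) = 1/(-145/68 + 153/34) = 1/(-145/68 + 153*(1/34)) = 1/(-145/68 + 9/2) = 1/(161/68) = 68/161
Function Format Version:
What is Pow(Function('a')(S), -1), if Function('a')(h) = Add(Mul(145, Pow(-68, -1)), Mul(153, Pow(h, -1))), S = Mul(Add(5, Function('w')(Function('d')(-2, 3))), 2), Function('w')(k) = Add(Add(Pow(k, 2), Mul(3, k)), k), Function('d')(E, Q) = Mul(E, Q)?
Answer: Rational(68, 161) ≈ 0.42236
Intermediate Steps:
Function('w')(k) = Add(Pow(k, 2), Mul(4, k))
S = 34 (S = Mul(Add(5, Mul(Mul(-2, 3), Add(4, Mul(-2, 3)))), 2) = Mul(Add(5, Mul(-6, Add(4, -6))), 2) = Mul(Add(5, Mul(-6, -2)), 2) = Mul(Add(5, 12), 2) = Mul(17, 2) = 34)
Function('a')(h) = Add(Rational(-145, 68), Mul(153, Pow(h, -1))) (Function('a')(h) = Add(Mul(145, Rational(-1, 68)), Mul(153, Pow(h, -1))) = Add(Rational(-145, 68), Mul(153, Pow(h, -1))))
Pow(Function('a')(S), -1) = Pow(Add(Rational(-145, 68), Mul(153, Pow(34, -1))), -1) = Pow(Add(Rational(-145, 68), Mul(153, Rational(1, 34))), -1) = Pow(Add(Rational(-145, 68), Rational(9, 2)), -1) = Pow(Rational(161, 68), -1) = Rational(68, 161)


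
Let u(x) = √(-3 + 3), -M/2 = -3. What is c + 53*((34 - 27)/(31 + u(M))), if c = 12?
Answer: 743/31 ≈ 23.968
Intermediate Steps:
M = 6 (M = -2*(-3) = 6)
u(x) = 0 (u(x) = √0 = 0)
c + 53*((34 - 27)/(31 + u(M))) = 12 + 53*((34 - 27)/(31 + 0)) = 12 + 53*(7/31) = 12 + 371/31 = 743/31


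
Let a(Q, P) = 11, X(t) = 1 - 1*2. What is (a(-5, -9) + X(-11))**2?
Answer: 100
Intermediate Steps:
X(t) = -1 (X(t) = 1 - 2 = -1)
(a(-5, -9) + X(-11))**2 = (11 - 1)**2 = 10**2 = 100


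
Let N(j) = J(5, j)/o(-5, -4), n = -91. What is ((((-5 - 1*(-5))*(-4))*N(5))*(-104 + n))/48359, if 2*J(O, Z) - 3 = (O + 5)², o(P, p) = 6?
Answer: 0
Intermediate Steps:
J(O, Z) = 3/2 + (5 + O)²/2 (J(O, Z) = 3/2 + (O + 5)²/2 = 3/2 + (5 + O)²/2)
N(j) = 103/12 (N(j) = (3/2 + (5 + 5)²/2)/6 = (3/2 + (½)*10²)*(⅙) = (3/2 + (½)*100)*(⅙) = (3/2 + 50)*(⅙) = (103/2)*(⅙) = 103/12)
((((-5 - 1*(-5))*(-4))*N(5))*(-104 + n))/48359 = ((((-5 - 1*(-5))*(-4))*(103/12))*(-104 - 91))/48359 = ((((-5 + 5)*(-4))*(103/12))*(-195))*(1/48359) = (((0*(-4))*(103/12))*(-195))*(1/48359) = ((0*(103/12))*(-195))*(1/48359) = (0*(-195))*(1/48359) = 0*(1/48359) = 0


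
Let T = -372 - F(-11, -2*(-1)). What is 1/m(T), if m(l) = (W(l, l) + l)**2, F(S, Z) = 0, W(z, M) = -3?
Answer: 1/140625 ≈ 7.1111e-6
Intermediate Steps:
T = -372 (T = -372 - 1*0 = -372 + 0 = -372)
m(l) = (-3 + l)**2
1/m(T) = 1/((-3 - 372)**2) = 1/((-375)**2) = 1/140625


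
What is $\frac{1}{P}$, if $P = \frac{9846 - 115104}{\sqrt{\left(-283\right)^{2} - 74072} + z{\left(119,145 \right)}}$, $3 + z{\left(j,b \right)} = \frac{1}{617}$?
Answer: $\frac{925}{32472093} - \frac{\sqrt{6017}}{105258} \approx -0.00070846$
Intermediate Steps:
$z{\left(j,b \right)} = - \frac{1850}{617}$ ($z{\left(j,b \right)} = -3 + \frac{1}{617} = - \frac{1850}{617}$)
$P = - \frac{105258}{- \frac{1850}{617} + \sqrt{6017}}$ ($P = \frac{9846 - 115104}{\sqrt{\left(-283\right)^{2} - 74072} - \frac{1850}{617}} = - \frac{105258}{\sqrt{80089 - 74072} - \frac{1850}{617}} = - \frac{105258}{\sqrt{6017} - \frac{1850}{617}} = - \frac{105258}{- \frac{1850}{617} + \sqrt{6017}} \approx -1411.5$)
$\frac{1}{P} = \frac{1}{- \frac{120146744100}{2287183213} - \frac{40070562762 \sqrt{6017}}{2287183213}}$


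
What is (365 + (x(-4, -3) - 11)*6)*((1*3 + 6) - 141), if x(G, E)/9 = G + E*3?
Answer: 53196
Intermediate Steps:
x(G, E) = 9*G + 27*E (x(G, E) = 9*(G + E*3) = 9*(G + 3*E) = 9*G + 27*E)
(365 + (x(-4, -3) - 11)*6)*((1*3 + 6) - 141) = (365 + ((9*(-4) + 27*(-3)) - 11)*6)*((1*3 + 6) - 141) = (365 + ((-36 - 81) - 11)*6)*((3 + 6) - 141) = (365 + (-117 - 11)*6)*(9 - 141) = (365 - 128*6)*(-132) = (365 - 768)*(-132) = -403*(-132) = 53196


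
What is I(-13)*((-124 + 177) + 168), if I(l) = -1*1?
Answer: -221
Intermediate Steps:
I(l) = -1
I(-13)*((-124 + 177) + 168) = -((-124 + 177) + 168) = -(53 + 168) = -1*221 = -221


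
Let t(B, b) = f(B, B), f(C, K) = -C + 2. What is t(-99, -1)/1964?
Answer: 101/1964 ≈ 0.051426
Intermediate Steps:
f(C, K) = 2 - C
t(B, b) = 2 - B
t(-99, -1)/1964 = (2 - 1*(-99))/1964 = (2 + 99)*(1/1964) = 101*(1/1964) = 101/1964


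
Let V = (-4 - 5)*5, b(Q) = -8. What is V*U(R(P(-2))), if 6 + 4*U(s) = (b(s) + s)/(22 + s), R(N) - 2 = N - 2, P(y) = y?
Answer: 585/8 ≈ 73.125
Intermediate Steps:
R(N) = N (R(N) = 2 + (N - 2) = 2 + (-2 + N) = N)
V = -45 (V = -9*5 = -45)
U(s) = -3/2 + (-8 + s)/(4*(22 + s)) (U(s) = -3/2 + ((-8 + s)/(22 + s))/4 = -3/2 + (-8 + s)/(4*(22 + s)))
V*U(R(P(-2))) = -225*(-28 - 1*(-2))/(4*(22 - 2)) = -225*(-28 + 2)/(4*20) = -225*(-26)/(4*20) = -45*(-13/8) = 585/8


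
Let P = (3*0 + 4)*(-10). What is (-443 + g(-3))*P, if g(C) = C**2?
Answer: 17360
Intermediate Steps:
P = -40 (P = (0 + 4)*(-10) = 4*(-10) = -40)
(-443 + g(-3))*P = (-443 + (-3)**2)*(-40) = (-443 + 9)*(-40) = -434*(-40) = 17360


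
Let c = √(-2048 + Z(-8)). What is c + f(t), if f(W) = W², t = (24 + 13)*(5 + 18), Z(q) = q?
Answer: 724201 + 2*I*√514 ≈ 7.242e+5 + 45.343*I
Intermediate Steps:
t = 851 (t = 37*23 = 851)
c = 2*I*√514 (c = √(-2048 - 8) = √(-2056) = 2*I*√514 ≈ 45.343*I)
c + f(t) = 2*I*√514 + 851² = 2*I*√514 + 724201 = 724201 + 2*I*√514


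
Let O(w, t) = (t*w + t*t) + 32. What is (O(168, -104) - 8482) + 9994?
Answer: -5112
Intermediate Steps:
O(w, t) = 32 + t² + t*w (O(w, t) = (t*w + t²) + 32 = (t² + t*w) + 32 = 32 + t² + t*w)
(O(168, -104) - 8482) + 9994 = ((32 + (-104)² - 104*168) - 8482) + 9994 = ((32 + 10816 - 17472) - 8482) + 9994 = (-6624 - 8482) + 9994 = -15106 + 9994 = -5112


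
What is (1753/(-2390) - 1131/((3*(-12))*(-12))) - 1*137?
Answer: -24151691/172080 ≈ -140.35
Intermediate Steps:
(1753/(-2390) - 1131/((3*(-12))*(-12))) - 1*137 = (1753*(-1/2390) - 1131/((-36*(-12)))) - 137 = (-1753/2390 - 1131/432) - 137 = (-1753/2390 - 1131*1/432) - 137 = (-1753/2390 - 377/144) - 137 = -576731/172080 - 137 = -24151691/172080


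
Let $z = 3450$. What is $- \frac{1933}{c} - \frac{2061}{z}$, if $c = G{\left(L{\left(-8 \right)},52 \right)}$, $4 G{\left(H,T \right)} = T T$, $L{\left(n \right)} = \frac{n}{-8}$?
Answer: $- \frac{1343681}{388700} \approx -3.4569$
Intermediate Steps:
$L{\left(n \right)} = - \frac{n}{8}$ ($L{\left(n \right)} = n \left(- \frac{1}{8}\right) = - \frac{n}{8}$)
$G{\left(H,T \right)} = \frac{T^{2}}{4}$ ($G{\left(H,T \right)} = \frac{T T}{4} = \frac{T^{2}}{4}$)
$c = 676$ ($c = \frac{52^{2}}{4} = \frac{1}{4} \cdot 2704 = 676$)
$- \frac{1933}{c} - \frac{2061}{z} = - \frac{1933}{676} - \frac{2061}{3450} = \left(-1933\right) \frac{1}{676} - \frac{687}{1150} = - \frac{1933}{676} - \frac{687}{1150} = - \frac{1343681}{388700}$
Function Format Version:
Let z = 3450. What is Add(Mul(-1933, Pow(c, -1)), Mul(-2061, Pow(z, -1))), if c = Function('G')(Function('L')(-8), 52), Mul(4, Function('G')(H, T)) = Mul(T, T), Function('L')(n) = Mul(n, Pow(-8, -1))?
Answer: Rational(-1343681, 388700) ≈ -3.4569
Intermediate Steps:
Function('L')(n) = Mul(Rational(-1, 8), n) (Function('L')(n) = Mul(n, Rational(-1, 8)) = Mul(Rational(-1, 8), n))
Function('G')(H, T) = Mul(Rational(1, 4), Pow(T, 2)) (Function('G')(H, T) = Mul(Rational(1, 4), Mul(T, T)) = Mul(Rational(1, 4), Pow(T, 2)))
c = 676 (c = Mul(Rational(1, 4), Pow(52, 2)) = Mul(Rational(1, 4), 2704) = 676)
Add(Mul(-1933, Pow(c, -1)), Mul(-2061, Pow(z, -1))) = Add(Mul(-1933, Pow(676, -1)), Mul(-2061, Pow(3450, -1))) = Add(Mul(-1933, Rational(1, 676)), Mul(-2061, Rational(1, 3450))) = Add(Rational(-1933, 676), Rational(-687, 1150)) = Rational(-1343681, 388700)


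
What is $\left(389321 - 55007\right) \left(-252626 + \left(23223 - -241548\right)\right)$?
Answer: $4060243530$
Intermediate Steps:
$\left(389321 - 55007\right) \left(-252626 + \left(23223 - -241548\right)\right) = 334314 \left(-252626 + \left(23223 + 241548\right)\right) = 334314 \left(-252626 + 264771\right) = 334314 \cdot 12145 = 4060243530$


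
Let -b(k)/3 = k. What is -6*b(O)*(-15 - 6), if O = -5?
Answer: 1890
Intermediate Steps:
b(k) = -3*k
-6*b(O)*(-15 - 6) = -6*(-3*(-5))*(-15 - 6) = -90*(-21) = -6*(-315) = 1890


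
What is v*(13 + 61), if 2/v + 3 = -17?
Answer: -37/5 ≈ -7.4000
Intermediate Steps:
v = -⅒ (v = 2/(-3 - 17) = 2/(-20) = 2*(-1/20) = -⅒ ≈ -0.10000)
v*(13 + 61) = -(13 + 61)/10 = -⅒*74 = -37/5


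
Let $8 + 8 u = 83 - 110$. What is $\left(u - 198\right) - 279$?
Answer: $- \frac{3851}{8} \approx -481.38$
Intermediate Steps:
$u = - \frac{35}{8}$ ($u = -1 + \frac{83 - 110}{8} = -1 + \frac{1}{8} \left(-27\right) = -1 - \frac{27}{8} = - \frac{35}{8} \approx -4.375$)
$\left(u - 198\right) - 279 = \left(- \frac{35}{8} - 198\right) - 279 = - \frac{1619}{8} - 279 = - \frac{3851}{8}$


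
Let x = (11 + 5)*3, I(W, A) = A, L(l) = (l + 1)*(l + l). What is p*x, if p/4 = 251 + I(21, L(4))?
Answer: 55872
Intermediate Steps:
L(l) = 2*l*(1 + l) (L(l) = (1 + l)*(2*l) = 2*l*(1 + l))
x = 48 (x = 16*3 = 48)
p = 1164 (p = 4*(251 + 2*4*(1 + 4)) = 4*(251 + 2*4*5) = 4*(251 + 40) = 4*291 = 1164)
p*x = 1164*48 = 55872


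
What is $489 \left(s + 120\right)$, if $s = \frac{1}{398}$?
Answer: $\frac{23355129}{398} \approx 58681.0$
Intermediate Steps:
$s = \frac{1}{398} \approx 0.0025126$
$489 \left(s + 120\right) = 489 \left(\frac{1}{398} + 120\right) = 489 \cdot \frac{47761}{398} = \frac{23355129}{398}$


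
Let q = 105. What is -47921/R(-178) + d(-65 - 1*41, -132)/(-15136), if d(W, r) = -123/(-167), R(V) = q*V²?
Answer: -30384921403/2102310708960 ≈ -0.014453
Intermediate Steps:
R(V) = 105*V²
d(W, r) = 123/167 (d(W, r) = -123*(-1/167) = 123/167)
-47921/R(-178) + d(-65 - 1*41, -132)/(-15136) = -47921/(105*(-178)²) + (123/167)/(-15136) = -47921/(105*31684) + (123/167)*(-1/15136) = -47921/3326820 - 123/2527712 = -30384921403/2102310708960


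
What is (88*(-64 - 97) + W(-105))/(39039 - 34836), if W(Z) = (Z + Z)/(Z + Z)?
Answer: -14167/4203 ≈ -3.3707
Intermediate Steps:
W(Z) = 1 (W(Z) = (2*Z)/((2*Z)) = (2*Z)*(1/(2*Z)) = 1)
(88*(-64 - 97) + W(-105))/(39039 - 34836) = (88*(-64 - 97) + 1)/(39039 - 34836) = (88*(-161) + 1)/4203 = (-14168 + 1)*(1/4203) = -14167*1/4203 = -14167/4203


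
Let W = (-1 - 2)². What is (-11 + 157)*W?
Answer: 1314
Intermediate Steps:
W = 9 (W = (-3)² = 9)
(-11 + 157)*W = (-11 + 157)*9 = 146*9 = 1314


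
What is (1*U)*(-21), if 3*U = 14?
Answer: -98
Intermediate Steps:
U = 14/3 (U = (⅓)*14 = 14/3 ≈ 4.6667)
(1*U)*(-21) = (1*(14/3))*(-21) = (14/3)*(-21) = -98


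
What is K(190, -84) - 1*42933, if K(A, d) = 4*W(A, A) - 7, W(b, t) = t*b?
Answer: 101460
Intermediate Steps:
W(b, t) = b*t
K(A, d) = -7 + 4*A**2 (K(A, d) = 4*(A*A) - 7 = 4*A**2 - 7 = -7 + 4*A**2)
K(190, -84) - 1*42933 = (-7 + 4*190**2) - 1*42933 = (-7 + 4*36100) - 42933 = (-7 + 144400) - 42933 = 144393 - 42933 = 101460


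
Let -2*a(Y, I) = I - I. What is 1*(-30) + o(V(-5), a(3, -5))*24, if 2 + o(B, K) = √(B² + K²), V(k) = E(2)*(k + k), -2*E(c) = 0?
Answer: -78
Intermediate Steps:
E(c) = 0 (E(c) = -½*0 = 0)
a(Y, I) = 0 (a(Y, I) = -(I - I)/2 = -½*0 = 0)
V(k) = 0 (V(k) = 0*(k + k) = 0*(2*k) = 0)
o(B, K) = -2 + √(B² + K²)
1*(-30) + o(V(-5), a(3, -5))*24 = 1*(-30) + (-2 + √(0² + 0²))*24 = -30 + (-2 + √(0 + 0))*24 = -30 + (-2 + √0)*24 = -30 + (-2 + 0)*24 = -30 - 2*24 = -30 - 48 = -78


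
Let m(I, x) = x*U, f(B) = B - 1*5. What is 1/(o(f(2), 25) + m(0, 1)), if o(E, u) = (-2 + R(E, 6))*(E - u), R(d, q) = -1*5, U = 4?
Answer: 1/200 ≈ 0.0050000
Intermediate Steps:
f(B) = -5 + B (f(B) = B - 5 = -5 + B)
m(I, x) = 4*x (m(I, x) = x*4 = 4*x)
R(d, q) = -5
o(E, u) = -7*E + 7*u (o(E, u) = (-2 - 5)*(E - u) = -7*(E - u) = -7*E + 7*u)
1/(o(f(2), 25) + m(0, 1)) = 1/((-7*(-5 + 2) + 7*25) + 4*1) = 1/((-7*(-3) + 175) + 4) = 1/((21 + 175) + 4) = 1/(196 + 4) = 1/200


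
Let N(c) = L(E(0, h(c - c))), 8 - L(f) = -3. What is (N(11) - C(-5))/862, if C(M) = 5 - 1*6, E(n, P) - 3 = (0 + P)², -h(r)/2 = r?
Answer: 6/431 ≈ 0.013921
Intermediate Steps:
h(r) = -2*r
E(n, P) = 3 + P² (E(n, P) = 3 + (0 + P)² = 3 + P²)
L(f) = 11 (L(f) = 8 - 1*(-3) = 8 + 3 = 11)
N(c) = 11
C(M) = -1 (C(M) = 5 - 6 = -1)
(N(11) - C(-5))/862 = (11 - 1*(-1))/862 = (11 + 1)/862 = (1/862)*12 = 6/431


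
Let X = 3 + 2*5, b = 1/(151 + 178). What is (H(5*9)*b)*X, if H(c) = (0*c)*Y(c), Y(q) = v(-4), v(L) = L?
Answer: 0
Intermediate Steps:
Y(q) = -4
b = 1/329 ≈ 0.0030395
H(c) = 0 (H(c) = (0*c)*(-4) = 0*(-4) = 0)
X = 13 (X = 3 + 10 = 13)
(H(5*9)*b)*X = (0*(1/329))*13 = 0*13 = 0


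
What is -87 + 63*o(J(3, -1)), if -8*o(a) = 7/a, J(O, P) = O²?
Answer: -745/8 ≈ -93.125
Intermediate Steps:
o(a) = -7/(8*a)
-87 + 63*o(J(3, -1)) = -87 + 63*(-7/(8*(3²))) = -87 + 63*(-7/8/9) = -87 + 63*(-7/8*⅑) = -87 + 63*(-7/72) = -87 - 49/8 = -745/8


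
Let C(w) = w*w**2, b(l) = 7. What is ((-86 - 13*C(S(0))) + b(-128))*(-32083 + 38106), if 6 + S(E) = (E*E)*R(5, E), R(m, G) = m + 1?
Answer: 16436767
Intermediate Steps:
R(m, G) = 1 + m
S(E) = -6 + 6*E**2 (S(E) = -6 + (E*E)*(1 + 5) = -6 + E**2*6 = -6 + 6*E**2)
C(w) = w**3
((-86 - 13*C(S(0))) + b(-128))*(-32083 + 38106) = ((-86 - 13*(-6 + 6*0**2)**3) + 7)*(-32083 + 38106) = ((-86 - 13*(-6 + 6*0)**3) + 7)*6023 = ((-86 - 13*(-6 + 0)**3) + 7)*6023 = ((-86 - 13*(-6)**3) + 7)*6023 = ((-86 - 13*(-216)) + 7)*6023 = ((-86 + 2808) + 7)*6023 = (2722 + 7)*6023 = 2729*6023 = 16436767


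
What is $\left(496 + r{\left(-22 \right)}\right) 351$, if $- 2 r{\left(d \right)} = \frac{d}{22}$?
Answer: $\frac{348543}{2} \approx 1.7427 \cdot 10^{5}$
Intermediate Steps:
$r{\left(d \right)} = - \frac{d}{44}$ ($r{\left(d \right)} = - \frac{d \frac{1}{22}}{2} = - \frac{\frac{1}{22} d}{2} = - \frac{d}{44}$)
$\left(496 + r{\left(-22 \right)}\right) 351 = \left(496 - - \frac{1}{2}\right) 351 = \left(496 + \frac{1}{2}\right) 351 = \frac{993}{2} \cdot 351 = \frac{348543}{2}$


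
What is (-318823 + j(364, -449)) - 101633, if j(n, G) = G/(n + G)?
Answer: -35738311/85 ≈ -4.2045e+5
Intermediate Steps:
j(n, G) = G/(G + n)
(-318823 + j(364, -449)) - 101633 = (-318823 - 449/(-449 + 364)) - 101633 = (-318823 - 449/(-85)) - 101633 = (-318823 - 449*(-1/85)) - 101633 = (-318823 + 449/85) - 101633 = -27099506/85 - 101633 = -35738311/85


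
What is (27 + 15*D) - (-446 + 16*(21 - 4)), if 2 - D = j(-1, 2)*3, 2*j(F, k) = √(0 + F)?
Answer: 231 - 45*I/2 ≈ 231.0 - 22.5*I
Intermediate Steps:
j(F, k) = √F/2 (j(F, k) = √(0 + F)/2 = √F/2)
D = 2 - 3*I/2 (D = 2 - √(-1)/2*3 = 2 - I/2*3 = 2 - 3*I/2 ≈ 2.0 - 1.5*I)
(27 + 15*D) - (-446 + 16*(21 - 4)) = (27 + 15*(2 - 3*I/2)) - (-446 + 16*(21 - 4)) = (27 + (30 - 45*I/2)) - (-446 + 16*17) = (57 - 45*I/2) - (-446 + 272) = (57 - 45*I/2) - 1*(-174) = (57 - 45*I/2) + 174 = 231 - 45*I/2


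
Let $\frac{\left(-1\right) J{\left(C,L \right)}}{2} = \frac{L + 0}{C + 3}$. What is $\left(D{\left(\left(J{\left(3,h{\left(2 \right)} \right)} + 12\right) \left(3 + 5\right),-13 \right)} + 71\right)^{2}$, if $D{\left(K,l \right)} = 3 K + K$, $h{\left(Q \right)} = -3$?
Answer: $237169$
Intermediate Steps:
$J{\left(C,L \right)} = - \frac{2 L}{3 + C}$ ($J{\left(C,L \right)} = - 2 \frac{L + 0}{C + 3} = - 2 \frac{L}{3 + C} = - \frac{2 L}{3 + C}$)
$D{\left(K,l \right)} = 4 K$
$\left(D{\left(\left(J{\left(3,h{\left(2 \right)} \right)} + 12\right) \left(3 + 5\right),-13 \right)} + 71\right)^{2} = \left(4 \left(\left(-2\right) \left(-3\right) \frac{1}{3 + 3} + 12\right) \left(3 + 5\right) + 71\right)^{2} = \left(4 \left(\left(-2\right) \left(-3\right) \frac{1}{6} + 12\right) 8 + 71\right)^{2} = \left(4 \left(1 + 12\right) 8 + 71\right)^{2} = \left(4 \cdot 13 \cdot 8 + 71\right)^{2} = \left(4 \cdot 104 + 71\right)^{2} = \left(416 + 71\right)^{2} = 487^{2} = 237169$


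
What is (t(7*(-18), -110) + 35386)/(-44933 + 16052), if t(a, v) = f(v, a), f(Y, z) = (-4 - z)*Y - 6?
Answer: -2440/3209 ≈ -0.76036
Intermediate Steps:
f(Y, z) = -6 + Y*(-4 - z) (f(Y, z) = Y*(-4 - z) - 6 = -6 + Y*(-4 - z))
t(a, v) = -6 - 4*v - a*v (t(a, v) = -6 - 4*v - v*a = -6 - 4*v - a*v)
(t(7*(-18), -110) + 35386)/(-44933 + 16052) = ((-6 - 4*(-110) - 1*7*(-18)*(-110)) + 35386)/(-44933 + 16052) = ((-6 + 440 - 1*(-126)*(-110)) + 35386)/(-28881) = ((-6 + 440 - 13860) + 35386)*(-1/28881) = (-13426 + 35386)*(-1/28881) = 21960*(-1/28881) = -2440/3209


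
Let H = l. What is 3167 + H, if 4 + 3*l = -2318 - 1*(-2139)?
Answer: 3106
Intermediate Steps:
l = -61 (l = -4/3 + (-2318 - 1*(-2139))/3 = -4/3 + (-2318 + 2139)/3 = -4/3 + (1/3)*(-179) = -4/3 - 179/3 = -61)
H = -61
3167 + H = 3167 - 61 = 3106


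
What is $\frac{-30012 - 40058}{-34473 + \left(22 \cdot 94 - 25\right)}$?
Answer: $\frac{7007}{3243} \approx 2.1607$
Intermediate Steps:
$\frac{-30012 - 40058}{-34473 + \left(22 \cdot 94 - 25\right)} = - \frac{70070}{-34473 + \left(2068 - 25\right)} = - \frac{70070}{-34473 + 2043} = - \frac{70070}{-32430} = \left(-70070\right) \left(- \frac{1}{32430}\right) = \frac{7007}{3243}$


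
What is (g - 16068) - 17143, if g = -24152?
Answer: -57363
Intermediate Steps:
(g - 16068) - 17143 = (-24152 - 16068) - 17143 = -40220 - 17143 = -57363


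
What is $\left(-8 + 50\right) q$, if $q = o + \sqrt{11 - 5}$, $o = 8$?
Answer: $336 + 42 \sqrt{6} \approx 438.88$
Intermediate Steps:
$q = 8 + \sqrt{6}$ ($q = 8 + \sqrt{11 - 5} = 8 + \sqrt{6} \approx 10.449$)
$\left(-8 + 50\right) q = \left(-8 + 50\right) \left(8 + \sqrt{6}\right) = 42 \left(8 + \sqrt{6}\right) = 336 + 42 \sqrt{6}$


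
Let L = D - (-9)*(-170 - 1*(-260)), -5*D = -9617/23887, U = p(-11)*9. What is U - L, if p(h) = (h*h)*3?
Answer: 293442178/119435 ≈ 2456.9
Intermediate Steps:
p(h) = 3*h² (p(h) = h²*3 = 3*h²)
U = 3267 (U = (3*(-11)²)*9 = (3*121)*9 = 363*9 = 3267)
D = 9617/119435 (D = -(-9617)/(5*23887) = -⅕*(-9617/23887) = 9617/119435 ≈ 0.080521)
L = 96751967/119435 (L = 9617/119435 - (-9)*(-170 - 1*(-260)) = 9617/119435 - (-9)*(-170 + 260) = 9617/119435 - (-9)*90 = 9617/119435 - 1*(-810) = 9617/119435 + 810 = 96751967/119435 ≈ 810.08)
U - L = 3267 - 1*96751967/119435 = 3267 - 96751967/119435 = 293442178/119435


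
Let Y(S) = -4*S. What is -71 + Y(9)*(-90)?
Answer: 3169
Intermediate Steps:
-71 + Y(9)*(-90) = -71 - 4*9*(-90) = -71 - 36*(-90) = -71 + 3240 = 3169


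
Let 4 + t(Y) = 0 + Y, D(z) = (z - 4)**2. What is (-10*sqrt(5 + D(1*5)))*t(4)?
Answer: 0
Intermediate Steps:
D(z) = (-4 + z)**2
t(Y) = -4 + Y (t(Y) = -4 + (0 + Y) = -4 + Y)
(-10*sqrt(5 + D(1*5)))*t(4) = (-10*sqrt(5 + (-4 + 1*5)**2))*(-4 + 4) = -10*sqrt(5 + (-4 + 5)**2)*0 = -10*sqrt(5 + 1**2)*0 = -10*sqrt(5 + 1)*0 = -10*sqrt(6)*0 = 0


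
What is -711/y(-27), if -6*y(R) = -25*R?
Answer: 158/25 ≈ 6.3200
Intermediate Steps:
y(R) = 25*R/6 (y(R) = -(-25)*R/6 = 25*R/6)
-711/y(-27) = -711/((25/6)*(-27)) = -711/(-225/2) = -711*(-2/225) = 158/25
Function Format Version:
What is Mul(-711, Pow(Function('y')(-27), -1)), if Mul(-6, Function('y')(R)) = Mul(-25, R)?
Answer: Rational(158, 25) ≈ 6.3200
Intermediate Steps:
Function('y')(R) = Mul(Rational(25, 6), R) (Function('y')(R) = Mul(Rational(-1, 6), Mul(-25, R)) = Mul(Rational(25, 6), R))
Mul(-711, Pow(Function('y')(-27), -1)) = Mul(-711, Pow(Mul(Rational(25, 6), -27), -1)) = Mul(-711, Pow(Rational(-225, 2), -1)) = Mul(-711, Rational(-2, 225)) = Rational(158, 25)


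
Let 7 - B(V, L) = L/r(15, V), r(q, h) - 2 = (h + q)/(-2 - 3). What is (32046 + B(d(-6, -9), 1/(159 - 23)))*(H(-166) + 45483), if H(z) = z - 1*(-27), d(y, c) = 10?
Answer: 74123978500/51 ≈ 1.4534e+9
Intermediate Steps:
H(z) = 27 + z (H(z) = z + 27 = 27 + z)
r(q, h) = 2 - h/5 - q/5 (r(q, h) = 2 + (h + q)/(-2 - 3) = 2 + (h + q)/(-5) = 2 + (h + q)*(-⅕) = 2 + (-h/5 - q/5) = 2 - h/5 - q/5)
B(V, L) = 7 - L/(-1 - V/5) (B(V, L) = 7 - L/(2 - V/5 - ⅕*15) = 7 - L/(2 - V/5 - 3) = 7 - L/(-1 - V/5))
(32046 + B(d(-6, -9), 1/(159 - 23)))*(H(-166) + 45483) = (32046 + (35 + 5/(159 - 23) + 7*10)/(5 + 10))*((27 - 166) + 45483) = (32046 + (35 + 5/136 + 70)/15)*(-139 + 45483) = (32046 + (35 + 5*(1/136) + 70)/15)*45344 = (32046 + (35 + 5/136 + 70)/15)*45344 = (32046 + (1/15)*(14285/136))*45344 = (32046 + 2857/408)*45344 = (13077625/408)*45344 = 74123978500/51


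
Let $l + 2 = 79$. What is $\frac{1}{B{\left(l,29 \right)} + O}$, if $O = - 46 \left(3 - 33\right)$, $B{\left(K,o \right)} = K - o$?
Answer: $\frac{1}{1428} \approx 0.00070028$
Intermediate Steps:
$l = 77$ ($l = -2 + 79 = 77$)
$O = 1380$ ($O = \left(-46\right) \left(-30\right) = 1380$)
$\frac{1}{B{\left(l,29 \right)} + O} = \frac{1}{\left(77 - 29\right) + 1380} = \frac{1}{48 + 1380} = \frac{1}{1428}$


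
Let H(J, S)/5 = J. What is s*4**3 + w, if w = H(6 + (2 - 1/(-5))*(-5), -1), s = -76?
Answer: -4889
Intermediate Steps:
H(J, S) = 5*J
w = -25 (w = 5*(6 + (2 - 1/(-5))*(-5)) = 5*(6 + (2 - 1*(-1/5))*(-5)) = 5*(6 + (2 + 1/5)*(-5)) = 5*(6 + (11/5)*(-5)) = 5*(6 - 11) = 5*(-5) = -25)
s*4**3 + w = -76*4**3 - 25 = -76*64 - 25 = -4864 - 25 = -4889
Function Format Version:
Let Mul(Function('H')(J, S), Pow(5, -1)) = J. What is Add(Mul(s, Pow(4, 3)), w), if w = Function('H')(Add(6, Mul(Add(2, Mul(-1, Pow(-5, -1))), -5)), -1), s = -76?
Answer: -4889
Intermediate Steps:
Function('H')(J, S) = Mul(5, J)
w = -25 (w = Mul(5, Add(6, Mul(Add(2, Mul(-1, Pow(-5, -1))), -5))) = Mul(5, Add(6, Mul(Add(2, Mul(-1, Rational(-1, 5))), -5))) = Mul(5, Add(6, Mul(Add(2, Rational(1, 5)), -5))) = Mul(5, Add(6, Mul(Rational(11, 5), -5))) = Mul(5, Add(6, -11)) = Mul(5, -5) = -25)
Add(Mul(s, Pow(4, 3)), w) = Add(Mul(-76, Pow(4, 3)), -25) = Add(Mul(-76, 64), -25) = Add(-4864, -25) = -4889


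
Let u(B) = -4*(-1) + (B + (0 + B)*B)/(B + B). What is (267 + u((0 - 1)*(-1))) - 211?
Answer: 61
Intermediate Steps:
u(B) = 4 + (B + B²)/(2*B) (u(B) = 4 + (B + B*B)/((2*B)) = 4 + (B + B²)*(1/(2*B)) = 4 + (B + B²)/(2*B))
(267 + u((0 - 1)*(-1))) - 211 = (267 + (9/2 + ((0 - 1)*(-1))/2)) - 211 = (267 + (9/2 + (-1*(-1))/2)) - 211 = (267 + (9/2 + (½)*1)) - 211 = (267 + (9/2 + ½)) - 211 = (267 + 5) - 211 = 272 - 211 = 61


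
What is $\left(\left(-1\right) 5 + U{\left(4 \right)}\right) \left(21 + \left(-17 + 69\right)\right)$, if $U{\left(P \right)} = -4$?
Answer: $-657$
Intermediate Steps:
$\left(\left(-1\right) 5 + U{\left(4 \right)}\right) \left(21 + \left(-17 + 69\right)\right) = \left(\left(-1\right) 5 - 4\right) \left(21 + \left(-17 + 69\right)\right) = \left(-5 - 4\right) \left(21 + 52\right) = \left(-9\right) 73 = -657$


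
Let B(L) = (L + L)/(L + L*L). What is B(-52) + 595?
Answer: 30343/51 ≈ 594.96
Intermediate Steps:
B(L) = 2*L/(L + L²) (B(L) = (2*L)/(L + L²) = 2*L/(L + L²))
B(-52) + 595 = 2/(1 - 52) + 595 = 2/(-51) + 595 = 2*(-1/51) + 595 = -2/51 + 595 = 30343/51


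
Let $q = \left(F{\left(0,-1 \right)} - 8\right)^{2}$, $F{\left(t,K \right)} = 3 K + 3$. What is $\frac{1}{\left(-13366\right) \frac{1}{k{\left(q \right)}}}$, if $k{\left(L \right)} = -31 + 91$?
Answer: $- \frac{30}{6683} \approx -0.004489$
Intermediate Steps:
$F{\left(t,K \right)} = 3 + 3 K$
$q = 64$ ($q = \left(\left(3 + 3 \left(-1\right)\right) - 8\right)^{2} = \left(\left(3 - 3\right) - 8\right)^{2} = \left(0 - 8\right)^{2} = \left(-8\right)^{2} = 64$)
$k{\left(L \right)} = 60$
$\frac{1}{\left(-13366\right) \frac{1}{k{\left(q \right)}}} = \frac{1}{\left(-13366\right) \frac{1}{60}} = \frac{1}{- \frac{6683}{30}} = - \frac{30}{6683}$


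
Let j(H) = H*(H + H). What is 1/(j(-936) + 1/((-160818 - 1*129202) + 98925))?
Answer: 191095/334835130239 ≈ 5.7071e-7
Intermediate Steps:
j(H) = 2*H² (j(H) = H*(2*H) = 2*H²)
1/(j(-936) + 1/((-160818 - 1*129202) + 98925)) = 1/(2*(-936)² + 1/((-160818 - 1*129202) + 98925)) = 1/(2*876096 + 1/((-160818 - 129202) + 98925)) = 1/(1752192 + 1/(-290020 + 98925)) = 1/(1752192 + 1/(-191095)) = 1/(1752192 - 1/191095) = 1/(334835130239/191095) = 191095/334835130239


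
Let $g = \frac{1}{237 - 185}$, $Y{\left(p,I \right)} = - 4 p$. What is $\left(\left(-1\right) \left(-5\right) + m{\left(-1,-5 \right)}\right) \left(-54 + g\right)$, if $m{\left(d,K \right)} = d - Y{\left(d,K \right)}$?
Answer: $0$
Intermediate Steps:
$m{\left(d,K \right)} = 5 d$ ($m{\left(d,K \right)} = d - - 4 d = d + 4 d = 5 d$)
$g = \frac{1}{52} \approx 0.019231$
$\left(\left(-1\right) \left(-5\right) + m{\left(-1,-5 \right)}\right) \left(-54 + g\right) = \left(\left(-1\right) \left(-5\right) + 5 \left(-1\right)\right) \left(-54 + \frac{1}{52}\right) = \left(5 - 5\right) \left(- \frac{2807}{52}\right) = 0 \left(- \frac{2807}{52}\right) = 0$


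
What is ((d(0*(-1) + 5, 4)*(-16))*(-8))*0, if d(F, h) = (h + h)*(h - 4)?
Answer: 0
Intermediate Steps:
d(F, h) = 2*h*(-4 + h) (d(F, h) = (2*h)*(-4 + h) = 2*h*(-4 + h))
((d(0*(-1) + 5, 4)*(-16))*(-8))*0 = (((2*4*(-4 + 4))*(-16))*(-8))*0 = (((2*4*0)*(-16))*(-8))*0 = ((0*(-16))*(-8))*0 = (0*(-8))*0 = 0*0 = 0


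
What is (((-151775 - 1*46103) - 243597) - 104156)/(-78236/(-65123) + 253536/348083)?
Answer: -12368477658915879/43743646516 ≈ -2.8275e+5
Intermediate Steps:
(((-151775 - 1*46103) - 243597) - 104156)/(-78236/(-65123) + 253536/348083) = (((-151775 - 46103) - 243597) - 104156)/(-78236*(-1/65123) + 253536*(1/348083)) = ((-197878 - 243597) - 104156)/(78236/65123 + 253536/348083) = (-441475 - 104156)/(43743646516/22668209209) = -545631*22668209209/43743646516 = -12368477658915879/43743646516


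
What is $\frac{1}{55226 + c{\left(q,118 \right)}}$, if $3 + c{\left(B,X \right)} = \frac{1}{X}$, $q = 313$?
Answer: $\frac{118}{6516315} \approx 1.8108 \cdot 10^{-5}$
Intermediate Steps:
$c{\left(B,X \right)} = -3 + \frac{1}{X}$
$\frac{1}{55226 + c{\left(q,118 \right)}} = \frac{1}{55226 - \left(3 - \frac{1}{118}\right)} = \frac{1}{55226 + \left(-3 + \frac{1}{118}\right)} = \frac{1}{55226 - \frac{353}{118}} = \frac{1}{\frac{6516315}{118}} = \frac{118}{6516315}$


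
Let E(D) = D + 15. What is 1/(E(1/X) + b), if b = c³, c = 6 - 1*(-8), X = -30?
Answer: 30/82769 ≈ 0.00036245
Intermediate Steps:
c = 14 (c = 6 + 8 = 14)
E(D) = 15 + D
b = 2744 (b = 14³ = 2744)
1/(E(1/X) + b) = 1/((15 + 1/(-30)) + 2744) = 1/((15 - 1/30) + 2744) = 1/(449/30 + 2744) = 1/(82769/30) = 30/82769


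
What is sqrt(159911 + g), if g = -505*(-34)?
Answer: sqrt(177081) ≈ 420.81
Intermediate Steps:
g = 17170
sqrt(159911 + g) = sqrt(159911 + 17170) = sqrt(177081)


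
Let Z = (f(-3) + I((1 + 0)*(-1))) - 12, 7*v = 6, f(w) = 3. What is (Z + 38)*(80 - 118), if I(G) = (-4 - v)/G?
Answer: -9006/7 ≈ -1286.6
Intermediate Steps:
v = 6/7 (v = (1/7)*6 = 6/7 ≈ 0.85714)
I(G) = -34/(7*G) (I(G) = (-4 - 1*6/7)/G = (-4 - 6/7)/G = -34/(7*G))
Z = -29/7 (Z = (3 - 34*(-1/(1 + 0))/7) - 12 = (3 - 34/(7*(1*(-1)))) - 12 = (3 - 34/7/(-1)) - 12 = (3 - 34/7*(-1)) - 12 = (3 + 34/7) - 12 = 55/7 - 12 = -29/7 ≈ -4.1429)
(Z + 38)*(80 - 118) = (-29/7 + 38)*(80 - 118) = (237/7)*(-38) = -9006/7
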